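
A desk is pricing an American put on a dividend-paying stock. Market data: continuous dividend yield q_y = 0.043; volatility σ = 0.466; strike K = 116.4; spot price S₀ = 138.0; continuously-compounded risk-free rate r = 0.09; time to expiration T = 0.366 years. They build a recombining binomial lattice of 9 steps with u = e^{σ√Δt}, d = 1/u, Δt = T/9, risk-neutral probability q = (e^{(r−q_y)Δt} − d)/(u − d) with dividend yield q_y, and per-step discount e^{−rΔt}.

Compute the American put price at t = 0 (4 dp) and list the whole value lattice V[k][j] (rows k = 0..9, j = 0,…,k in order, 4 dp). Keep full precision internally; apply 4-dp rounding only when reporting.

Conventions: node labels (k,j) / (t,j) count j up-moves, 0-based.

params: Δt=0.04067 u=1.09853 d=0.91031 q=0.48669 e^(-rΔt)=0.99635
t_9 payoffs: 57.1662 44.9184 30.1382 12.3019 0.0000 0.0000 0.0000 0.0000 0.0000 0.0000
k=8: node(8,0) S=65.0702 payoff=51.3298 vs cont=51.0183 → 51.3298 [stop]  node(8,1) S=78.5247 payoff=37.8753 vs cont=37.5873 → 37.8753 [stop]  node(8,2) S=94.7612 payoff=21.6388 vs cont=21.3791 → 21.6388 [stop]  node(8,3) S=114.3549 payoff=2.0451 vs cont=6.2917 → 6.2917 [wait]  node(8,4) S=138.0000 payoff=0.0000 vs cont=0.0000 → 0.0000 [wait]  node(8,5) S=166.5342 payoff=0.0000 vs cont=0.0000 → 0.0000 [wait]  node(8,6) S=200.9684 payoff=0.0000 vs cont=0.0000 → 0.0000 [wait]  node(8,7) S=242.5225 payoff=0.0000 vs cont=0.0000 → 0.0000 [wait]  node(8,8) S=292.6687 payoff=0.0000 vs cont=0.0000 → 0.0000 [wait]
k=7: node(7,0) S=71.4816 payoff=44.9184 vs cont=44.6181 → 44.9184 [stop]  node(7,1) S=86.2618 payoff=30.1382 vs cont=29.8637 → 30.1382 [stop]  node(7,2) S=104.0981 payoff=12.3019 vs cont=14.1178 → 14.1178 [wait]  node(7,3) S=125.6224 payoff=0.0000 vs cont=3.2178 → 3.2178 [wait]  node(7,4) S=151.5972 payoff=0.0000 vs cont=0.0000 → 0.0000 [wait]  node(7,5) S=182.9429 payoff=0.0000 vs cont=0.0000 → 0.0000 [wait]  node(7,6) S=220.7699 payoff=0.0000 vs cont=0.0000 → 0.0000 [wait]  node(7,7) S=266.4184 payoff=0.0000 vs cont=0.0000 → 0.0000 [wait]
k=6: node(6,0) S=78.5247 payoff=37.8753 vs cont=37.5873 → 37.8753 [stop]  node(6,1) S=94.7612 payoff=21.6388 vs cont=22.2596 → 22.2596 [wait]  node(6,2) S=114.3549 payoff=2.0451 vs cont=8.7807 → 8.7807 [wait]  node(6,3) S=138.0000 payoff=0.0000 vs cont=1.6457 → 1.6457 [wait]  node(6,4) S=166.5342 payoff=0.0000 vs cont=0.0000 → 0.0000 [wait]  node(6,5) S=200.9684 payoff=0.0000 vs cont=0.0000 → 0.0000 [wait]  node(6,6) S=242.5225 payoff=0.0000 vs cont=0.0000 → 0.0000 [wait]
k=5: node(5,0) S=86.2618 payoff=30.1382 vs cont=30.1648 → 30.1648 [wait]  node(5,1) S=104.0981 payoff=12.3019 vs cont=15.6422 → 15.6422 [wait]  node(5,2) S=125.6224 payoff=0.0000 vs cont=5.2888 → 5.2888 [wait]  node(5,3) S=151.5972 payoff=0.0000 vs cont=0.8417 → 0.8417 [wait]  node(5,4) S=182.9429 payoff=0.0000 vs cont=0.0000 → 0.0000 [wait]  node(5,5) S=220.7699 payoff=0.0000 vs cont=0.0000 → 0.0000 [wait]
k=4: node(4,0) S=94.7612 payoff=21.6388 vs cont=23.0124 → 23.0124 [wait]  node(4,1) S=114.3549 payoff=2.0451 vs cont=10.5646 → 10.5646 [wait]  node(4,2) S=138.0000 payoff=0.0000 vs cont=3.1130 → 3.1130 [wait]  node(4,3) S=166.5342 payoff=0.0000 vs cont=0.4305 → 0.4305 [wait]  node(4,4) S=200.9684 payoff=0.0000 vs cont=0.0000 → 0.0000 [wait]
k=3: node(3,0) S=104.0981 payoff=12.3019 vs cont=16.8923 → 16.8923 [wait]  node(3,1) S=125.6224 payoff=0.0000 vs cont=6.9126 → 6.9126 [wait]  node(3,2) S=151.5972 payoff=0.0000 vs cont=1.8008 → 1.8008 [wait]  node(3,3) S=182.9429 payoff=0.0000 vs cont=0.2202 → 0.2202 [wait]
k=2: node(2,0) S=114.3549 payoff=2.0451 vs cont=11.9913 → 11.9913 [wait]  node(2,1) S=138.0000 payoff=0.0000 vs cont=4.4086 → 4.4086 [wait]  node(2,2) S=166.5342 payoff=0.0000 vs cont=1.0278 → 1.0278 [wait]
k=1: node(1,0) S=125.6224 payoff=0.0000 vs cont=8.2706 → 8.2706 [wait]  node(1,1) S=151.5972 payoff=0.0000 vs cont=2.7531 → 2.7531 [wait]
k=0: node(0,0) S=138.0000 payoff=0.0000 vs cont=5.5649 → 5.5649 [wait]

price = 5.5649
tree:
5.5649
8.2706 2.7531
11.9913 4.4086 1.0278
16.8923 6.9126 1.8008 0.2202
23.0124 10.5646 3.1130 0.4305 0.0000
30.1648 15.6422 5.2888 0.8417 0.0000 0.0000
37.8753 22.2596 8.7807 1.6457 0.0000 0.0000 0.0000
44.9184 30.1382 14.1178 3.2178 0.0000 0.0000 0.0000 0.0000
51.3298 37.8753 21.6388 6.2917 0.0000 0.0000 0.0000 0.0000 0.0000
57.1662 44.9184 30.1382 12.3019 0.0000 0.0000 0.0000 0.0000 0.0000 0.0000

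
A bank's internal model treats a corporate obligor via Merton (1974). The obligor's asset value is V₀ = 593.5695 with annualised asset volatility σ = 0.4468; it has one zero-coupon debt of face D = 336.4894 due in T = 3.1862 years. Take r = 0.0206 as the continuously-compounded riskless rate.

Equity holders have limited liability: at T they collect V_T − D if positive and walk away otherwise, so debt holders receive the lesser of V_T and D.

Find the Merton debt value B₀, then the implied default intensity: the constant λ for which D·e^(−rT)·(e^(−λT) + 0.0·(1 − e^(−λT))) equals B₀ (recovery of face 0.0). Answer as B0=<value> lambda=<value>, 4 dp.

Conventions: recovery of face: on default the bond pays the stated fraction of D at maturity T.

B0=275.1172 lambda=0.0426

Equity is a call on the firm's assets struck at D = 336.4894:
d₁ = [ln(V₀/D) + (r + σ²/2)T] / (σ√T)
   = [ln(593.5695/336.4894) + (0.0206 + 0.5·0.4468²)·3.1862] / (0.4468·√3.1862)
   = [0.567588 + 0.383667] / 0.797535 = 1.192743
d₂ = d₁ − σ√T = 1.192743 − 0.797535 = 0.395208
N(d₁) = 0.883515,  N(d₂) = 0.653655,  e^(−rT) = 0.936472
E₀ = V₀·N(d₁) − D·e^(−rT)·N(d₂)
   = 593.5695·0.883515 − 336.4894·0.936472·0.653655 = 318.452323
B₀ = V₀ − E₀ = 593.5695 − 318.452323 = 275.117177
e^(−λT) = (B₀·e^(rT)/D − 0)/(1 − 0) = (275.1172·1.067838/336.4894 − 0)/1 = 0.87307507
λ = −ln(0.87307507)/3.1862 = 0.042601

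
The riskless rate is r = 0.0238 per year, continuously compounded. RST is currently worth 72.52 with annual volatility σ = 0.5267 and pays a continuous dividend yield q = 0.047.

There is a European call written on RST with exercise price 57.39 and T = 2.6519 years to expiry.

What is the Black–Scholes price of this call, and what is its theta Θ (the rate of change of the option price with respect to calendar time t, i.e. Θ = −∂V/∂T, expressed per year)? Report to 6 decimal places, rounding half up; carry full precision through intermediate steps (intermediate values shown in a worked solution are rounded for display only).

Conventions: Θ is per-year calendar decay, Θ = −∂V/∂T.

price = 25.010598
Θ = -1.699182

σ√T = 0.5267·√2.6519 = 0.857713
d₁ = (ln(S/K) + (r−q+σ²/2)T) / (σ√T) = (ln(72.52/57.39) + (0.0238−0.047+0.5267²/2)·2.6519) / 0.857713 = (0.233992 + 0.306312) / 0.857713 = 0.629936
d₂ = d₁ − σ√T = 0.629936 − 0.857713 = -0.227777
e^{−rT} = 0.938835
e^{−qT} = 0.882815
N(d₁) = 0.735632,  N(d₂) = 0.409910
Call price V = S·e^{−qT}·N(d₁) − K·e^{−rT}·N(d₂) = 47.096436 − 22.085837 = 25.010598
φ(d₁) = (1/√(2π))·e^{−d₁²/2} = 0.327146
Θ = −S·e^{−qT}·φ(d₁)·σ/(2√T) + q·S·e^{−qT}·N(d₁) − r·K·e^{−rT}·N(d₂) = −3.387071 + 2.213532 − 0.525643 = -1.699182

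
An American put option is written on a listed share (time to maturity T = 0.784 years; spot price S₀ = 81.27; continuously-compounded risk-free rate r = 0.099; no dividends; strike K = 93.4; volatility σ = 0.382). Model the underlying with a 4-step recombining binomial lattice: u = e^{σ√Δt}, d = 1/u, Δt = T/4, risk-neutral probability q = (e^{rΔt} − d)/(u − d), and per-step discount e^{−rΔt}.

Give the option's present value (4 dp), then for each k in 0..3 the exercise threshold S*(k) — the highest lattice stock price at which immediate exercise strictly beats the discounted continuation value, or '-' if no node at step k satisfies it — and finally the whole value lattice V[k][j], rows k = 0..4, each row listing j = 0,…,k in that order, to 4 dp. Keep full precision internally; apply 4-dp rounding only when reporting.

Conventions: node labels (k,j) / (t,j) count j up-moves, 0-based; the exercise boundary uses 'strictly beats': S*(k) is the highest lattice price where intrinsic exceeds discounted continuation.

price = 16.0023
boundary = - 68.6251 57.9476 68.6251
tree:
16.0023
24.7749 8.3647
35.4524 14.6877 2.7393
44.4685 24.7749 5.7644 0.0000
52.0818 35.4524 12.1300 0.0000 0.0000

Δt=0.19600, u=1.18426, d=0.84441, q=0.51547, disc=e^(-rΔt)=0.98078
k=4 terminal: V=max(K-S,0) → 52.0818 35.4524 12.1300 0.0000 0.0000
k=3: j=0 S=48.9315 intr=44.4685 cont=42.6736 V=44.4685[EX]; j=1 S=68.6251 intr=24.7749 cont=22.9800 V=24.7749[EX]; j=2 S=96.2449 intr=0.0000 cont=5.7644 V=5.7644[hold]; j=3 S=134.9808 intr=0.0000 cont=0.0000 V=0.0000[hold]  S*(3)=68.6251
k=2: j=0 S=57.9476 intr=35.4524 cont=33.6575 V=35.4524[EX]; j=1 S=81.2700 intr=12.1300 cont=14.6877 V=14.6877[hold]; j=2 S=113.9790 intr=0.0000 cont=2.7393 V=2.7393[hold]  S*(2)=57.9476
k=1: j=0 S=68.6251 intr=24.7749 cont=24.2731 V=24.7749[EX]; j=1 S=96.2449 intr=0.0000 cont=8.3647 V=8.3647[hold]  S*(1)=68.6251
k=0: j=0 S=81.2700 intr=12.1300 cont=16.0023 V=16.0023[hold]  S*(0)=-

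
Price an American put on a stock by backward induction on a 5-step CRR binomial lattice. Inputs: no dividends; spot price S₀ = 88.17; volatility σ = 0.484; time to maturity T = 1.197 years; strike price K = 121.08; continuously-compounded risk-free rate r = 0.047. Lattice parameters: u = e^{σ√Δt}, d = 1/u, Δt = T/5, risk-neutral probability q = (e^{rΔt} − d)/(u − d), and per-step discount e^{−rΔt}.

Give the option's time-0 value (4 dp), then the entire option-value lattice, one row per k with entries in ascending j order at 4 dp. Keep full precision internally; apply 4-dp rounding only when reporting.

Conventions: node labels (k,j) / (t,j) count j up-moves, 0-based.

Δt=0.23940, u=1.26721, d=0.78914, q=0.46474, disc=e^(-rΔt)=0.98881
k=5 terminal: V=max(K-S,0) → 94.0973 77.7509 51.5017 9.3505 0.0000 0.0000
k=4: j=0 S=34.1926 intr=86.8874 cont=85.5326 V=86.8874[EX]; j=1 S=54.9069 intr=66.1731 cont=64.8184 V=66.1731[EX]; j=2 S=88.1700 intr=32.9100 cont=31.5553 V=32.9100[EX]; j=3 S=141.5842 intr=0.0000 cont=4.9489 V=4.9489[hold]; j=4 S=227.3573 intr=0.0000 cont=0.0000 V=0.0000[hold]
k=3: j=0 S=43.3291 intr=77.7509 cont=76.3962 V=77.7509[EX]; j=1 S=69.5783 intr=51.5017 cont=50.1470 V=51.5017[EX]; j=2 S=111.7295 intr=9.3505 cont=19.6925 V=19.6925[hold]; j=3 S=179.4163 intr=0.0000 cont=2.6193 V=2.6193[hold]
k=2: j=0 S=54.9069 intr=66.1731 cont=64.8184 V=66.1731[EX]; j=1 S=88.1700 intr=32.9100 cont=36.3079 V=36.3079[hold]; j=2 S=141.5842 intr=0.0000 cont=11.6264 V=11.6264[hold]
k=1: j=0 S=69.5783 intr=51.5017 cont=51.7084 V=51.7084[hold]; j=1 S=111.7295 intr=9.3505 cont=24.5595 V=24.5595[hold]
k=0: j=0 S=88.1700 intr=32.9100 cont=38.6538 V=38.6538[hold]

price = 38.6538
tree:
38.6538
51.7084 24.5595
66.1731 36.3079 11.6264
77.7509 51.5017 19.6925 2.6193
86.8874 66.1731 32.9100 4.9489 0.0000
94.0973 77.7509 51.5017 9.3505 0.0000 0.0000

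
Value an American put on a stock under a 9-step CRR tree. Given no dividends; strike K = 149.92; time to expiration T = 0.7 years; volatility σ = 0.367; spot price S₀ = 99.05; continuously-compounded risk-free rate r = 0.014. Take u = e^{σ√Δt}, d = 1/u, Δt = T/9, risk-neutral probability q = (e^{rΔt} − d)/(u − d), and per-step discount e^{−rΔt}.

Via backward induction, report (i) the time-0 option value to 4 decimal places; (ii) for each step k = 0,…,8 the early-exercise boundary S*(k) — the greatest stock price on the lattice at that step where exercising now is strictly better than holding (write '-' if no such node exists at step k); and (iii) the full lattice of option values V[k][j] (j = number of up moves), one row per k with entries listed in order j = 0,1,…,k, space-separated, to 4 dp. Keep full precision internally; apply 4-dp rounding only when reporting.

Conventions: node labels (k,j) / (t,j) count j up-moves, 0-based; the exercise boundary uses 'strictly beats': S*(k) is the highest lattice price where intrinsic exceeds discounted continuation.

price = 51.7353
boundary = - - 80.7148 89.4137 80.7148 89.4137 99.0500 109.7249 121.5502
tree:
51.7353
60.5529 42.2907
69.2052 51.3076 32.6085
77.0578 60.5063 41.4488 23.0959
84.1464 69.2052 50.9518 31.2376 14.3193
90.5453 77.0578 60.5063 40.7062 21.0406 7.0630
96.3218 84.1464 69.2052 50.8700 29.7767 11.6146 2.1432
101.5362 90.5453 77.0578 60.5063 40.1951 18.5463 4.1240 0.0000
106.2434 96.3218 84.1464 69.2052 50.8700 28.3698 7.9356 0.0000 0.0000
110.4926 101.5362 90.5453 77.0578 60.5063 40.1951 15.2700 0.0000 0.0000 0.0000

Δt=0.07778, u=1.10777, d=0.90271, q=0.47975, disc=e^(-rΔt)=0.99891
k=9 terminal: V=max(K-S,0) → 110.4926 101.5362 90.5453 77.0578 60.5063 40.1951 15.2700 0.0000 0.0000 0.0000
k=8: j=0 S=43.6766 intr=106.2434 cont=106.0802 V=106.2434[EX]; j=1 S=53.5982 intr=96.3218 cont=96.1586 V=96.3218[EX]; j=2 S=65.7736 intr=84.1464 cont=83.9832 V=84.1464[EX]; j=3 S=80.7148 intr=69.2052 cont=69.0420 V=69.2052[EX]; j=4 S=99.0500 intr=50.8700 cont=50.7068 V=50.8700[EX]; j=5 S=121.5502 intr=28.3698 cont=28.2066 V=28.3698[EX]; j=6 S=149.1616 intr=0.7584 cont=7.9356 V=7.9356[hold]; j=7 S=183.0452 intr=0.0000 cont=0.0000 V=0.0000[hold]; j=8 S=224.6258 intr=0.0000 cont=0.0000 V=0.0000[hold]  S*(8)=121.5502
k=7: j=0 S=48.3838 intr=101.5362 cont=101.3730 V=101.5362[EX]; j=1 S=59.3747 intr=90.5453 cont=90.3822 V=90.5453[EX]; j=2 S=72.8622 intr=77.0578 cont=76.8946 V=77.0578[EX]; j=3 S=89.4137 intr=60.5063 cont=60.3432 V=60.5063[EX]; j=4 S=109.7249 intr=40.1951 cont=40.0320 V=40.1951[EX]; j=5 S=134.6500 intr=15.2700 cont=18.5463 V=18.5463[hold]; j=6 S=165.2372 intr=0.0000 cont=4.1240 V=4.1240[hold]; j=7 S=202.7725 intr=0.0000 cont=0.0000 V=0.0000[hold]  S*(7)=109.7249
k=6: j=0 S=53.5982 intr=96.3218 cont=96.1586 V=96.3218[EX]; j=1 S=65.7736 intr=84.1464 cont=83.9832 V=84.1464[EX]; j=2 S=80.7148 intr=69.2052 cont=69.0420 V=69.2052[EX]; j=3 S=99.0500 intr=50.8700 cont=50.7068 V=50.8700[EX]; j=4 S=121.5502 intr=28.3698 cont=29.7767 V=29.7767[hold]; j=5 S=149.1616 intr=0.7584 cont=11.6146 V=11.6146[hold]; j=6 S=183.0452 intr=0.0000 cont=2.1432 V=2.1432[hold]  S*(6)=99.0500
k=5: j=0 S=59.3747 intr=90.5453 cont=90.3822 V=90.5453[EX]; j=1 S=72.8622 intr=77.0578 cont=76.8946 V=77.0578[EX]; j=2 S=89.4137 intr=60.5063 cont=60.3432 V=60.5063[EX]; j=3 S=109.7249 intr=40.1951 cont=40.7062 V=40.7062[hold]; j=4 S=134.6500 intr=15.2700 cont=21.0406 V=21.0406[hold]; j=5 S=165.2372 intr=0.0000 cont=7.0630 V=7.0630[hold]  S*(5)=89.4137
k=4: j=0 S=65.7736 intr=84.1464 cont=83.9832 V=84.1464[EX]; j=1 S=80.7148 intr=69.2052 cont=69.0420 V=69.2052[EX]; j=2 S=99.0500 intr=50.8700 cont=50.9518 V=50.9518[hold]; j=3 S=121.5502 intr=28.3698 cont=31.2376 V=31.2376[hold]; j=4 S=149.1616 intr=0.7584 cont=14.3193 V=14.3193[hold]  S*(4)=80.7148
k=3: j=0 S=72.8622 intr=77.0578 cont=76.8946 V=77.0578[EX]; j=1 S=89.4137 intr=60.5063 cont=60.3824 V=60.5063[EX]; j=2 S=109.7249 intr=40.1951 cont=41.4488 V=41.4488[hold]; j=3 S=134.6500 intr=15.2700 cont=23.0959 V=23.0959[hold]  S*(3)=89.4137
k=2: j=0 S=80.7148 intr=69.2052 cont=69.0420 V=69.2052[EX]; j=1 S=99.0500 intr=50.8700 cont=51.3076 V=51.3076[hold]; j=2 S=121.5502 intr=28.3698 cont=32.6085 V=32.6085[hold]  S*(2)=80.7148
k=1: j=0 S=89.4137 intr=60.5063 cont=60.5529 V=60.5529[hold]; j=1 S=109.7249 intr=40.1951 cont=42.2907 V=42.2907[hold]  S*(1)=-
k=0: j=0 S=99.0500 intr=50.8700 cont=51.7353 V=51.7353[hold]  S*(0)=-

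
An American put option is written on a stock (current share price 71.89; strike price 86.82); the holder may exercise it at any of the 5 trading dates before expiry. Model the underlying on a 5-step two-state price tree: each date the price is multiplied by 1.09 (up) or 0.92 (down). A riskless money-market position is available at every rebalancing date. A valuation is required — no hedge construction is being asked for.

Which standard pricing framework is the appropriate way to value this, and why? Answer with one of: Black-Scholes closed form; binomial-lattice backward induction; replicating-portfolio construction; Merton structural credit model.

Key observation: the put (strike 86.82 on spot 71.89) is American-style on a 5-step discrete price model, so the early-exercise decision at every node requires stepwise backward valuation — a closed form cannot price the exercise right.

framework: binomial-lattice backward induction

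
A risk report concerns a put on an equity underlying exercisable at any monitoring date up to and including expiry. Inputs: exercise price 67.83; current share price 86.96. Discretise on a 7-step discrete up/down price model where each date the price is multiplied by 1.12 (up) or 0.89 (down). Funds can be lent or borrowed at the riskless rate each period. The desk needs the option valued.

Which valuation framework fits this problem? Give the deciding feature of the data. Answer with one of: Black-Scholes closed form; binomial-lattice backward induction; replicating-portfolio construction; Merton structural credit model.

Key observation: the put (strike 67.83 on spot 86.96) is American-style on a 7-step discrete price model, so the early-exercise decision at every node requires stepwise backward valuation — a closed form cannot price the exercise right.

framework: binomial-lattice backward induction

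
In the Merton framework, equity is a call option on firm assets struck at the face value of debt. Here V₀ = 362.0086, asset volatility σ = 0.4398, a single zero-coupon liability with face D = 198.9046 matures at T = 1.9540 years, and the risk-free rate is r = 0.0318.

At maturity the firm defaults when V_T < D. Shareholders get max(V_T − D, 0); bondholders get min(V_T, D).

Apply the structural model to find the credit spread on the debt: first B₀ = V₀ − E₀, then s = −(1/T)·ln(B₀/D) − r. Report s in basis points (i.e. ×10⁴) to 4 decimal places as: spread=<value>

spread=315.5079

With assets at 362.0086 and a single debt payment of 198.9046 at 1.9540 years:
d₁ = [ln(V₀/D) + (r + σ²/2)T] / (σ√T)
   = [ln(362.0086/198.9046) + (0.0318 + 0.5·0.4398²)·1.9540] / (0.4398·√1.9540)
   = [0.598843 + 0.251112] / 0.614777 = 1.382543
d₂ = d₁ − σ√T = 1.382543 − 0.614777 = 0.767766
N(d₁) = 0.916597,  N(d₂) = 0.778687,  e^(−rT) = 0.939754
E₀ = V₀·N(d₁) − D·e^(−rT)·N(d₂)
   = 362.0086·0.916597 − 198.9046·0.939754·0.778687 = 186.262933
B₀ = V₀ − E₀ = 362.0086 − 186.262933 = 175.745667
spread = −(1/T)·ln(B₀/D) − r = −(1/1.9540)·ln(175.745667/198.9046) − 0.0318 = 0.03155079
in basis points: 0.03155079 × 10⁴ = 315.5079 bp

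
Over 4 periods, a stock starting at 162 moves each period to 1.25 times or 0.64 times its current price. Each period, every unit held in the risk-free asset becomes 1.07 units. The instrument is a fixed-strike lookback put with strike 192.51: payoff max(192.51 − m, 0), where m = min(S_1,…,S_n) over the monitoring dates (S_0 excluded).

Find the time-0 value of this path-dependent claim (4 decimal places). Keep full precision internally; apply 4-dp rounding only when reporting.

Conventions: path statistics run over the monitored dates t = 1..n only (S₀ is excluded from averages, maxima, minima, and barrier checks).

Set p* = 0.7049 (from d < R < u); the path-dependent value is the discounted p*-expectation over all price paths.
Enumerate all 2^4 = 16 price paths (U = up ×1.25, D = down ×0.64); each path with k up-moves has probability p*^k·(1−p*)^(4−k).
DDDD: m=27.1791, payoff=165.3309, prob=0.007582
UDDD: m=53.0842, payoff=139.4258, prob=0.018112
DUDD: m=53.0842, payoff=139.4258, prob=0.018112
UUDD: m=103.6800, payoff=88.8300, prob=0.043268
DDUD: m=53.0842, payoff=139.4258, prob=0.018112
UDUD: m=103.6800, payoff=88.8300, prob=0.043268
DUUD: m=103.6800, payoff=88.8300, prob=0.043268
UUUD: m=202.5000, payoff=0.0000, prob=0.103361
DDDU: m=42.4673, payoff=150.0427, prob=0.018112
UDDU: m=82.9440, payoff=109.5660, prob=0.043268
DUDU: m=82.9440, payoff=109.5660, prob=0.043268
UUDU: m=162.0000, payoff=30.5100, prob=0.103361
DDUU: m=66.3552, payoff=126.1548, prob=0.043268
UDUU: m=129.6000, payoff=62.9100, prob=0.103361
DUUU: m=103.6800, payoff=88.8300, prob=0.103361
UUUU: m=202.5000, payoff=0.0000, prob=0.246919
Price = Σ prob·payoff / R^4 = 56.854643 / 1.310796 = 43.3741

price = 43.3741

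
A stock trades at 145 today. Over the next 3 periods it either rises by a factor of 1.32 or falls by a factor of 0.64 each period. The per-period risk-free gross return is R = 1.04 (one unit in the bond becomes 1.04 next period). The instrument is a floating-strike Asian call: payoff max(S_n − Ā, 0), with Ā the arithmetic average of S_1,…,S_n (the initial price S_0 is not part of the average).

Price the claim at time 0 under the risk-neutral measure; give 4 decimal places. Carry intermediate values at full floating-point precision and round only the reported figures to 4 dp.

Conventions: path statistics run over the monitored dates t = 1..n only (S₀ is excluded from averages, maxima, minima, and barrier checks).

price = 18.5477

No-arbitrage gives p* = (R−d)/(u−d) = 0.5882: enumerate every path, weight its payoff by its p*-probability, and discount by R^3.
Enumerate all 2^3 = 8 price paths (U = up ×1.32, D = down ×0.64); each path with k up-moves has probability p*^k·(1−p*)^(3−k).
DDD: Ā=63.4010, payoff=0.0000, prob=0.069815
UDD: Ā=130.7645, payoff=0.0000, prob=0.099735
DUD: Ā=97.8978, payoff=0.0000, prob=0.099735
UUD: Ā=201.9142, payoff=0.0000, prob=0.142479
DDU: Ā=76.8631, payoff=1.5343, prob=0.099735
UDU: Ā=158.5302, payoff=3.1645, prob=0.142479
DUU: Ā=125.6636, payoff=36.0311, prob=0.142479
UUU: Ā=259.1811, payoff=74.3142, prob=0.203542
Price = Σ prob·payoff / R^3 = 20.863624 / 1.124864 = 18.5477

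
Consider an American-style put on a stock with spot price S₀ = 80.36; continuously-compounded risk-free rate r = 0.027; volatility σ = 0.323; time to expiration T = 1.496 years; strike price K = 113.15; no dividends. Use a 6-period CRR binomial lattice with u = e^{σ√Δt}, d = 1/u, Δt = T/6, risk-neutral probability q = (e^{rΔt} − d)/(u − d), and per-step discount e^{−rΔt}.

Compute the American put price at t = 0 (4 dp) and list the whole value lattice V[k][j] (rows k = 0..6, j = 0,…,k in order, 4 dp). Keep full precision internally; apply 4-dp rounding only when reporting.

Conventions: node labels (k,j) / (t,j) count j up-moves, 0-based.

price = 34.5047
tree:
34.5047
44.7596 23.9076
54.9464 33.4923 13.8858
63.6158 44.7596 21.7867 5.5427
70.9939 54.9464 32.7900 10.2021 0.5854
77.2731 63.6158 44.7596 18.7255 1.1346 0.0000
82.6170 70.9939 54.9464 32.7900 2.1993 0.0000 0.0000

Δt=0.24933  u=1.17502  d=0.85105  q=0.48062  discount=0.99329
step 6 (expiry): payoffs max(K−S,0) = 82.6170 70.9939 54.9464 32.7900 2.1993 0.0000 0.0000
k=5: (k=5,j=0): S=35.8769, K−S=77.2731, hold=76.5139 ⇒ V=77.2731 exercise | (k=5,j=1): S=49.5342, K−S=63.6158, hold=62.8567 ⇒ V=63.6158 exercise | (k=5,j=2): S=68.3904, K−S=44.7596, hold=44.0005 ⇒ V=44.7596 exercise | (k=5,j=3): S=94.4245, K−S=18.7255, hold=17.9663 ⇒ V=18.7255 exercise | (k=5,j=4): S=130.3692, K−S=0.0000, hold=1.1346 ⇒ V=1.1346 continue | (k=5,j=5): S=179.9968, K−S=0.0000, hold=0.0000 ⇒ V=0.0000 continue
k=4: (k=4,j=0): S=42.1561, K−S=70.9939, hold=70.2348 ⇒ V=70.9939 exercise | (k=4,j=1): S=58.2036, K−S=54.9464, hold=54.1872 ⇒ V=54.9464 exercise | (k=4,j=2): S=80.3600, K−S=32.7900, hold=32.0308 ⇒ V=32.7900 exercise | (k=4,j=3): S=110.9507, K−S=2.1993, hold=10.2021 ⇒ V=10.2021 continue | (k=4,j=4): S=153.1863, K−S=0.0000, hold=0.5854 ⇒ V=0.5854 continue
k=3: (k=3,j=0): S=49.5342, K−S=63.6158, hold=62.8567 ⇒ V=63.6158 exercise | (k=3,j=1): S=68.3904, K−S=44.7596, hold=44.0005 ⇒ V=44.7596 exercise | (k=3,j=2): S=94.4245, K−S=18.7255, hold=21.7867 ⇒ V=21.7867 continue | (k=3,j=3): S=130.3692, K−S=0.0000, hold=5.5427 ⇒ V=5.5427 continue
k=2: (k=2,j=0): S=58.2036, K−S=54.9464, hold=54.1872 ⇒ V=54.9464 exercise | (k=2,j=1): S=80.3600, K−S=32.7900, hold=33.4923 ⇒ V=33.4923 continue | (k=2,j=2): S=110.9507, K−S=2.1993, hold=13.8858 ⇒ V=13.8858 continue
k=1: (k=1,j=0): S=68.3904, K−S=44.7596, hold=44.3357 ⇒ V=44.7596 exercise | (k=1,j=1): S=94.4245, K−S=18.7255, hold=23.9076 ⇒ V=23.9076 continue
k=0: (k=0,j=0): S=80.3600, K−S=32.7900, hold=34.5047 ⇒ V=34.5047 continue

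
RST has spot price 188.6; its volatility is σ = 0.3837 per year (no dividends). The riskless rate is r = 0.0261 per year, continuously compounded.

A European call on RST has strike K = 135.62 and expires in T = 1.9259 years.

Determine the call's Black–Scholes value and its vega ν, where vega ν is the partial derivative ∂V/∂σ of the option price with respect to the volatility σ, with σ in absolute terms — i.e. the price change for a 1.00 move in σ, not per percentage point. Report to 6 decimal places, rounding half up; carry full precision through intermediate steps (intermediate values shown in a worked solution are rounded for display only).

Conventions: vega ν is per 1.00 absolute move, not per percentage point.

price = 70.990537
ν = 64.601571

σ√T = 0.3837·√1.9259 = 0.532487
d₁ = (ln(S/K) + (r+σ²/2)T) / (σ√T) = (ln(188.6/135.62) + (0.0261+0.3837²/2)·1.9259) / 0.532487 = (0.329772 + 0.192037) / 0.532487 = 0.979947
d₂ = d₁ − σ√T = 0.979947 − 0.532487 = 0.447460
e^{−rT} = 0.950976
N(d₁) = 0.836444,  N(d₂) = 0.672729
Call price V = S·N(d₁) − K·e^{−rT}·N(d₂) = 157.753299 − 86.762763 = 70.990537
φ(d₁) = (1/√(2π))·e^{−d₁²/2} = 0.246822
ν = S·φ(d₁)·√T = 64.601571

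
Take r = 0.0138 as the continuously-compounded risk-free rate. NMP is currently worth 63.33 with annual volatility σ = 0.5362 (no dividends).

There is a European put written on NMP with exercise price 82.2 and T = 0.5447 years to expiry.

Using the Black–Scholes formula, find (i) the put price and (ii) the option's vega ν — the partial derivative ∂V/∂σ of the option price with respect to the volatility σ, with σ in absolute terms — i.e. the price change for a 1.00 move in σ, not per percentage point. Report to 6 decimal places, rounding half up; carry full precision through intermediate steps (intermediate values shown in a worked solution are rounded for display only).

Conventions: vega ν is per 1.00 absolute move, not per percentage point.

price = 22.699718
ν = 16.910098

σ√T = 0.5362·√0.5447 = 0.395736
d₁ = (ln(S/K) + (r+σ²/2)T) / (σ√T) = (ln(63.33/82.2) + (0.0138+0.5362²/2)·0.5447) / 0.395736 = (-0.260796 + 0.085820) / 0.395736 = -0.442153
d₂ = d₁ − σ√T = -0.442153 − 0.395736 = -0.837889
e^{−rT} = 0.992511
N(−d₁) = 0.670811,  N(−d₂) = 0.798953
Put price V = K·e^{−rT}·N(−d₂) − S·N(−d₁) = 65.182162 − 42.482444 = 22.699718
φ(d₁) = (1/√(2π))·e^{−d₁²/2} = 0.361791
ν = S·φ(d₁)·√T = 16.910098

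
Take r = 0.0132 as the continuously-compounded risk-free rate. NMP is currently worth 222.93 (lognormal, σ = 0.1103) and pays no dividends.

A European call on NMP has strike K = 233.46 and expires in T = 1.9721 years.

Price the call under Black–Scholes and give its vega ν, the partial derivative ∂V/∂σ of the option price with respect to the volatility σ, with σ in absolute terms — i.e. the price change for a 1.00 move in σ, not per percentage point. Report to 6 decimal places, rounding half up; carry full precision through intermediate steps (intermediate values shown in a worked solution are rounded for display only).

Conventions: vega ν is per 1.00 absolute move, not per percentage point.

price = 11.753316
ν = 124.722726

σ√T = 0.1103·√1.9721 = 0.154896
d₁ = (ln(S/K) + (r+σ²/2)T) / (σ√T) = (ln(222.93/233.46) + (0.0132+0.1103²/2)·1.9721) / 0.154896 = (-0.046153 + 0.038028) / 0.154896 = -0.052454
d₂ = d₁ − σ√T = -0.052454 − 0.154896 = -0.207349
e^{−rT} = 0.974304
N(d₁) = 0.479084,  N(d₂) = 0.417868
Call price V = S·N(d₁) − K·e^{−rT}·N(d₂) = 106.802118 − 95.048802 = 11.753316
φ(d₁) = (1/√(2π))·e^{−d₁²/2} = 0.398394
ν = S·φ(d₁)·√T = 124.722726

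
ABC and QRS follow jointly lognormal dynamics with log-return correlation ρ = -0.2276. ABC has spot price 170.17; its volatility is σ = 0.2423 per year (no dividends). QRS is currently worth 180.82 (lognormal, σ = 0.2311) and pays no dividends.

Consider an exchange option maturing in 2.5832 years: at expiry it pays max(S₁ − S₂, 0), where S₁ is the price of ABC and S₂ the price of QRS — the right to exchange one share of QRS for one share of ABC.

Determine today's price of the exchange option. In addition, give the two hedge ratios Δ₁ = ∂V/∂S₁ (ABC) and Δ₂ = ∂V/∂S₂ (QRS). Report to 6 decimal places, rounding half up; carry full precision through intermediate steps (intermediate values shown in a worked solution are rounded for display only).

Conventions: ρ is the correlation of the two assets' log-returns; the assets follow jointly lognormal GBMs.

σ_eff = √(σ₁² + σ₂² − 2ρσ₁σ₂) = √(0.2423² + 0.2311² − 2·-0.2276·0.2423·0.2311) = 0.370952
d₁ = (ln(S₁/S₂) + (q₂ − q₁ + σ_eff²/2)T) / (σ_eff√T) = (ln(170.17/180.82) + (0.0 − 0.0 + 0.068803)·2.5832) / 0.596207 = 0.196286
d₂ = d₁ − σ_eff√T = 0.196286 − 0.596207 = -0.399921
N(d₁) = 0.577807,  N(d₂) = 0.344607
V = S₁·e^{−q₁T}·N(d₁) − S₂·e^{−q₂T}·N(d₂) = 98.325417 − 62.311919 = 36.013498
Key observation: pricing in QRS-units makes this a unit-strike call on the ratio S₁/S₂ — the risk-free rate cancels and cannot affect the value.
Δ₁ = e^{−q₁T}·N(d₁) = 0.577807;  Δ₂ = −e^{−q₂T}·N(d₂) = -0.344607

exchange price = 36.013498
Δ1 = 0.577807
Δ2 = -0.344607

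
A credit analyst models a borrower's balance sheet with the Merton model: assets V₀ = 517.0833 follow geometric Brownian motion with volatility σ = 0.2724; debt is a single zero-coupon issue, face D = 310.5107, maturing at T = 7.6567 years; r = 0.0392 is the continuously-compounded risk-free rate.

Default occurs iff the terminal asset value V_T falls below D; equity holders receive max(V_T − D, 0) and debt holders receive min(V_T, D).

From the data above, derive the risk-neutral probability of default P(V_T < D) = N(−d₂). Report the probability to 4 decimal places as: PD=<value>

PD=0.2426

Work the structural quantities from V₀ = 517.0833 against face 310.5107:
d₁ = [ln(V₀/D) + (r + σ²/2)T] / (σ√T)
   = [ln(517.0833/310.5107) + (0.0392 + 0.5·0.2724²)·7.6567] / (0.2724·√7.6567)
   = [0.509986 + 0.584213] / 0.753751 = 1.451671
d₂ = d₁ − σ√T = 1.451671 − 0.753751 = 0.697920
risk-neutral PD = N(−d₂) = N(-0.697920) = 0.242614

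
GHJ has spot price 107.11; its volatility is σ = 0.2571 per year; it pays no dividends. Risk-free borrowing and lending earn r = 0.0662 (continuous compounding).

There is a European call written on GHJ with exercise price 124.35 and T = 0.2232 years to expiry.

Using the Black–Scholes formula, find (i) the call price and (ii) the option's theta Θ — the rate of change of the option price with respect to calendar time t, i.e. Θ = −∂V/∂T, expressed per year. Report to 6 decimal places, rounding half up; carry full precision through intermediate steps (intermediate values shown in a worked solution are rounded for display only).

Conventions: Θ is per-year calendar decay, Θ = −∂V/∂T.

price = 0.940446
Θ = -7.710715

σ√T = 0.2571·√0.2232 = 0.121464
d₁ = (ln(S/K) + (r+σ²/2)T) / (σ√T) = (ln(107.11/124.35) + (0.0662+0.2571²/2)·0.2232) / 0.121464 = (-0.149244 + 0.022153) / 0.121464 = -1.046324
d₂ = d₁ − σ√T = -1.046324 − 0.121464 = -1.167789
e^{−rT} = 0.985333
N(d₁) = 0.147706,  N(d₂) = 0.121446
Call price V = S·N(d₁) − K·e^{−rT}·N(d₂) = 15.820758 − 14.880312 = 0.940446
φ(d₁) = (1/√(2π))·e^{−d₁²/2} = 0.230770
Θ = −S·φ(d₁)·σ/(2√T) − r·K·e^{−rT}·N(d₂) = −6.725639 − 0.985077 = -7.710715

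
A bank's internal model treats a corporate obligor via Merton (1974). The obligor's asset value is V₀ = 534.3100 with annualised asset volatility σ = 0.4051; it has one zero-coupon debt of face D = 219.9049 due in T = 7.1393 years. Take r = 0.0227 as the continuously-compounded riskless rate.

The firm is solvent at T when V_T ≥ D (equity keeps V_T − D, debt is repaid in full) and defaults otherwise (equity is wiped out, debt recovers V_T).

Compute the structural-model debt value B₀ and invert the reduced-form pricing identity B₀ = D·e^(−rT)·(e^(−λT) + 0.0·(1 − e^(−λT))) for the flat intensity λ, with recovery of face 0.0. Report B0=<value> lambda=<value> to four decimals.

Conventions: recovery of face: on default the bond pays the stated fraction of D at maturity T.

Work the structural quantities from V₀ = 534.3100 against face 219.9049:
d₁ = [ln(V₀/D) + (r + σ²/2)T] / (σ√T)
   = [ln(534.3100/219.9049) + (0.0227 + 0.5·0.4051²)·7.1393] / (0.4051·√7.1393)
   = [0.887781 + 0.747863] / 1.082406 = 1.511119
d₂ = d₁ − σ√T = 1.511119 − 1.082406 = 0.428714
N(d₁) = 0.934621,  N(d₂) = 0.665934,  e^(−rT) = 0.850388
E₀ = V₀·N(d₁) − D·e^(−rT)·N(d₂)
   = 534.3100·0.934621 − 219.9049·0.850388·0.665934 = 374.844594
B₀ = V₀ − E₀ = 534.3100 − 374.844594 = 159.465406
e^(−λT) = (B₀·e^(rT)/D − 0)/(1 − 0) = (159.4654·1.175933/219.9049 − 0)/1 = 0.85273530
λ = −ln(0.85273530)/7.1393 = 0.022314

B0=159.4654 lambda=0.0223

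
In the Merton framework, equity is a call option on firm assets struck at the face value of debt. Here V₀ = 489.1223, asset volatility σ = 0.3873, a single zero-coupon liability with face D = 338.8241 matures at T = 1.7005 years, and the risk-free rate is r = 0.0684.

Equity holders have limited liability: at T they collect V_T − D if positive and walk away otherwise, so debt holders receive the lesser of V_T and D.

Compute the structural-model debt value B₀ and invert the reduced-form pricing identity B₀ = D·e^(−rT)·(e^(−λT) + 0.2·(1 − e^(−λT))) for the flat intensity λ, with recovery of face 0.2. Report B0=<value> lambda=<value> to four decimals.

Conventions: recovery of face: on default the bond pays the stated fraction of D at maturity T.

Apply the equity-as-call identities (strike 338.8241, horizon 1.7005 years):
d₁ = [ln(V₀/D) + (r + σ²/2)T] / (σ√T)
   = [ln(489.1223/338.8241) + (0.0684 + 0.5·0.3873²)·1.7005] / (0.3873·√1.7005)
   = [0.367131 + 0.243853] / 0.505052 = 1.209746
d₂ = d₁ − σ√T = 1.209746 − 0.505052 = 0.704694
N(d₁) = 0.886812,  N(d₂) = 0.759500,  e^(−rT) = 0.890195
E₀ = V₀·N(d₁) − D·e^(−rT)·N(d₂)
   = 489.1223·0.886812 − 338.8241·0.890195·0.759500 = 204.679358
B₀ = V₀ − E₀ = 489.1223 − 204.679358 = 284.442942
e^(−λT) = (B₀·e^(rT)/D − 0.2)/(1 − 0.2) = (284.4429·1.123349/338.8241 − 0.2)/0.8 = 0.92881440
λ = −ln(0.92881440)/1.7005 = 0.043426

B0=284.4429 lambda=0.0434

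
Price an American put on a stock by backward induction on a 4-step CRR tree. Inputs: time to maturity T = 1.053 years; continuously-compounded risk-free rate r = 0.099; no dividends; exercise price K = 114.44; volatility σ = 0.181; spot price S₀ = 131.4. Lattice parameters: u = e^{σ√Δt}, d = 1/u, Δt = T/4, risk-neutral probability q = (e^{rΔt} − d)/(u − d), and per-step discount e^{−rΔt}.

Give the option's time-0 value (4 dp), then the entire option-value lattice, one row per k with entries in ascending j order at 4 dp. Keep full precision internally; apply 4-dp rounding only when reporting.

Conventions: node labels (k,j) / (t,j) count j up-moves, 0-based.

params: Δt=0.26325 u=1.09732 d=0.91131 q=0.61876 e^(-rΔt)=0.97427
t_4 payoffs: 23.8108 5.3131 0.0000 0.0000 0.0000
k=3: node(3,0) S=99.4489 payoff=14.9911 vs cont=12.0471 → 14.9911 [stop]  node(3,1) S=119.7467 payoff=0.0000 vs cont=1.9735 → 1.9735 [wait]  node(3,2) S=144.1873 payoff=0.0000 vs cont=0.0000 → 0.0000 [wait]  node(3,3) S=173.6163 payoff=0.0000 vs cont=0.0000 → 0.0000 [wait]
k=2: node(2,0) S=109.1269 payoff=5.3131 vs cont=6.7579 → 6.7579 [wait]  node(2,1) S=131.4000 payoff=0.0000 vs cont=0.7330 → 0.7330 [wait]  node(2,2) S=158.2191 payoff=0.0000 vs cont=0.0000 → 0.0000 [wait]
k=1: node(1,0) S=119.7467 payoff=0.0000 vs cont=2.9520 → 2.9520 [wait]  node(1,1) S=144.1873 payoff=0.0000 vs cont=0.2723 → 0.2723 [wait]
k=0: node(0,0) S=131.4000 payoff=0.0000 vs cont=1.2606 → 1.2606 [wait]

price = 1.2606
tree:
1.2606
2.9520 0.2723
6.7579 0.7330 0.0000
14.9911 1.9735 0.0000 0.0000
23.8108 5.3131 0.0000 0.0000 0.0000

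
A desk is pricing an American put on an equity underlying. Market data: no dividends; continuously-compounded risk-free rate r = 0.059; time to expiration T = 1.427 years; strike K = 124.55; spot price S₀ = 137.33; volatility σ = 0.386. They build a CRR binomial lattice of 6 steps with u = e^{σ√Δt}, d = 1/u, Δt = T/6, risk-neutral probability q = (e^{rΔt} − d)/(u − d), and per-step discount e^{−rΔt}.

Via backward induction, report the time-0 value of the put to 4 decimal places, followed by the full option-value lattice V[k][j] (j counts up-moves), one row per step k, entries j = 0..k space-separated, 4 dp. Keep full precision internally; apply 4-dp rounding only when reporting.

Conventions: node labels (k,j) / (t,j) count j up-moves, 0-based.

price = 14.2631
tree:
14.2631
21.9354 6.7012
32.6086 11.4759 1.9324
46.4764 19.1368 3.8454 0.0000
59.8730 30.7187 7.6525 0.0000 0.0000
70.9708 46.4764 15.2286 0.0000 0.0000 0.0000
80.1643 59.8730 30.3051 0.0000 0.0000 0.0000 0.0000

Δt=0.23783, u=1.20713, d=0.82841, q=0.49039, disc=e^(-rΔt)=0.98607
k=6 terminal: V=max(K-S,0) → 80.1643 59.8730 30.3051 0.0000 0.0000 0.0000 0.0000
k=5: j=0 S=53.5792 intr=70.9708 cont=69.2353 V=70.9708[EX]; j=1 S=78.0736 intr=46.4764 cont=44.7409 V=46.4764[EX]; j=2 S=113.7658 intr=10.7842 cont=15.2286 V=15.2286[hold]; j=3 S=165.7751 intr=0.0000 cont=0.0000 V=0.0000[hold]; j=4 S=241.5610 intr=0.0000 cont=0.0000 V=0.0000[hold]; j=5 S=351.9933 intr=0.0000 cont=0.0000 V=0.0000[hold]
k=4: j=0 S=64.6770 intr=59.8730 cont=58.1374 V=59.8730[EX]; j=1 S=94.2449 intr=30.3051 cont=30.7187 V=30.7187[hold]; j=2 S=137.3300 intr=0.0000 cont=7.6525 V=7.6525[hold]; j=3 S=200.1120 intr=0.0000 cont=0.0000 V=0.0000[hold]; j=4 S=291.5954 intr=0.0000 cont=0.0000 V=0.0000[hold]
k=3: j=0 S=78.0736 intr=46.4764 cont=44.9409 V=46.4764[EX]; j=1 S=113.7658 intr=10.7842 cont=19.1368 V=19.1368[hold]; j=2 S=165.7751 intr=0.0000 cont=3.8454 V=3.8454[hold]; j=3 S=241.5610 intr=0.0000 cont=0.0000 V=0.0000[hold]
k=2: j=0 S=94.2449 intr=30.3051 cont=32.6086 V=32.6086[hold]; j=1 S=137.3300 intr=0.0000 cont=11.4759 V=11.4759[hold]; j=2 S=200.1120 intr=0.0000 cont=1.9324 V=1.9324[hold]
k=1: j=0 S=113.7658 intr=10.7842 cont=21.9354 V=21.9354[hold]; j=1 S=165.7751 intr=0.0000 cont=6.7012 V=6.7012[hold]
k=0: j=0 S=137.3300 intr=0.0000 cont=14.2631 V=14.2631[hold]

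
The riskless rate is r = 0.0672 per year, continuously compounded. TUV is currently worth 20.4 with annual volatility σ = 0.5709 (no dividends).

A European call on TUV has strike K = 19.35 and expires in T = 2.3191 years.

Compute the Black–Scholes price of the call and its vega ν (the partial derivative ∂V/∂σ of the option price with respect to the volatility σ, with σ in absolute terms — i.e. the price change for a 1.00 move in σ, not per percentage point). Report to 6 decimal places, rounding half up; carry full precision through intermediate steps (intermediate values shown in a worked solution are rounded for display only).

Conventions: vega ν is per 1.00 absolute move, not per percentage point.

σ√T = 0.5709·√2.3191 = 0.869400
d₁ = (ln(S/K) + (r+σ²/2)T) / (σ√T) = (ln(20.4/19.35) + (0.0672+0.5709²/2)·2.3191) / 0.869400 = (0.052842 + 0.533772) / 0.869400 = 0.674735
d₂ = d₁ − σ√T = 0.674735 − 0.869400 = -0.194666
e^{−rT} = 0.855693
N(d₁) = 0.750078,  N(d₂) = 0.422827
Call price V = S·N(d₁) − K·e^{−rT}·N(d₂) = 15.301587 − 7.001032 = 8.300555
φ(d₁) = (1/√(2π))·e^{−d₁²/2} = 0.317724
ν = S·φ(d₁)·√T = 9.870520

price = 8.300555
ν = 9.870520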